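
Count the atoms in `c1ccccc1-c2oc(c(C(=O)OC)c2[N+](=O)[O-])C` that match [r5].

5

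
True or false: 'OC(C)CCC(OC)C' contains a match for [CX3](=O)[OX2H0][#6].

False

The pattern [CX3](=O)[OX2H0][#6] describes a carbonyl carbon bonded to an oxygen that is itself bonded to carbon (no H on that O) — an ester.
The closest candidate here is a methoxy ether (-OCH3), but the ether oxygen is not adjacent to a C=O carbon. No other fragment satisfies the full query, so there is no match.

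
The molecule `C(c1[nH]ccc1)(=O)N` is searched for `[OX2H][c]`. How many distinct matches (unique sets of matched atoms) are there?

0

[OX2H][c] is the SMARTS for a phenol: a hydroxyl oxygen attached to an aromatic carbon.
No fragment in the molecule satisfies every constraint, giving 0 matches.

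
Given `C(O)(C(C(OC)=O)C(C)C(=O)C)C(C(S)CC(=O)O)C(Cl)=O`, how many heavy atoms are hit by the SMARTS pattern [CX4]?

Check the 22 heavy atoms by environment: 9× C (X4) → match; 3× O (X2) → no; 4× C (X3) → no; 4× O (X1) → no; 1× Cl (X1) → no; 1× S (X2) → no.
That gives 9 matching atoms.

9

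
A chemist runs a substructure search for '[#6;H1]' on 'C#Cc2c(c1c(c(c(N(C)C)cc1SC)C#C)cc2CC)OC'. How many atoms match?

4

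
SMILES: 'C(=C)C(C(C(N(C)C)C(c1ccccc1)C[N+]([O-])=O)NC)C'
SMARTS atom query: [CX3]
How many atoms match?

2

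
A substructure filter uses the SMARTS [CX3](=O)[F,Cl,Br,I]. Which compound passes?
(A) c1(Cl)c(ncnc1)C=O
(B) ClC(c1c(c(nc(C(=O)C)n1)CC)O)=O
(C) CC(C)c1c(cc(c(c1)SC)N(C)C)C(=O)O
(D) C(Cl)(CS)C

B

[CX3](=O)[F,Cl,Br,I] describes a carbonyl carbon bonded to a halogen (an acyl halide).
(A) has a chloro substituent but the Cl is not on a carbonyl carbon.
(B) contains an acyl chloride (-C(=O)Cl), which satisfies every atom and bond constraint.
(C) has a carboxylic acid group (-C(=O)OH) but the carbonyl is bonded to -OH, not to a halogen.
(D) has a chloro substituent but the Cl is not on a carbonyl carbon.
So the answer is (B).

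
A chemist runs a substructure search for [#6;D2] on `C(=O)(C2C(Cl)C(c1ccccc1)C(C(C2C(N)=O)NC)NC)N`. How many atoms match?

Check the 23 heavy atoms by environment: 8× C (D3) → no; 2× O (D1) → no; 2× N (D1) → no; 2× N (D2) → no; 2× C (D1) → no; 1× Cl (D1) → no; 1× c (aromatic, D3) → no; 5× c (aromatic, D2) → match.
That gives 5 matching atoms.

5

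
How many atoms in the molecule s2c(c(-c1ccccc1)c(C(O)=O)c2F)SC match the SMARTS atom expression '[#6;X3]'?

The query [#6;X3] means: any carbon (aromatic or not) with three total connections.
Check the 17 heavy atoms by environment: 1× s (aromatic, X2) → no; 10× c (aromatic, X3) → match; 1× C (X3) → match; 1× O (X1) → no; 1× O (X2) → no; 1× F (X1) → no; 1× S (X2) → no; 1× C (X4) → no.
Summing the matching environments: 10 + 1 = 11 matching atoms.

11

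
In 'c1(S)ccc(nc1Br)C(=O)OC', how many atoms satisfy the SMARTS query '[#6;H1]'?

2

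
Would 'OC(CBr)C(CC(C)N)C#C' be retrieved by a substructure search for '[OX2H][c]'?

The pattern [OX2H][c] describes a hydroxyl oxygen attached to an aromatic carbon — a phenol.
The closest candidate here is a hydroxyl group (-OH), but the -OH is on an aliphatic carbon, not an aromatic c. No other fragment satisfies the full query, so there is no match.

No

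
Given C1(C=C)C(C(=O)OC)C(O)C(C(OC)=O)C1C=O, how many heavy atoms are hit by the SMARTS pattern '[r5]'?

5

The query [r5] means: r5 matches atoms in a five-membered ring.
Check the 18 heavy atoms by environment: 5× C (in 5-ring) → match; 7× C (acyclic) → no; 6× O (acyclic) → no.
That gives 5 matching atoms.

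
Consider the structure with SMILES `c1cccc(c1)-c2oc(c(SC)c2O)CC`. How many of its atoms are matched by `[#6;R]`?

10

Check the 16 heavy atoms by environment: 1× o (aromatic, in 5-ring) → no; 4× c (aromatic, in 5-ring) → match; 6× c (aromatic, in 6-ring) → match; 1× O (acyclic) → no; 1× S (acyclic) → no; 3× C (acyclic) → no.
Summing the matching environments: 4 + 6 = 10 matching atoms.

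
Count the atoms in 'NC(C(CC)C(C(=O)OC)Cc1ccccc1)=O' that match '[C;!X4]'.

2

The query [C;!X4] means: aliphatic carbon that does not have four total connections.
Check the 18 heavy atoms by environment: 6× C (X4) → no; 2× C (X3) → match; 2× O (X1) → no; 1× O (X2) → no; 6× c (aromatic, X3) → no; 1× N (X3) → no.
That gives 2 matching atoms.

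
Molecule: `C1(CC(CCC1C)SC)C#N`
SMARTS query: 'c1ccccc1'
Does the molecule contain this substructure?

No

The pattern c1ccccc1 describes six aromatic carbons in a ring — a benzene ring.
The closest candidate here is a methyl group (-CH3), but no six-membered all-carbon aromatic ring is present. No other fragment satisfies the full query, so there is no match.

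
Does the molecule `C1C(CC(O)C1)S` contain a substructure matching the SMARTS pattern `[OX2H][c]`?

The pattern [OX2H][c] describes a hydroxyl oxygen attached to an aromatic carbon — a phenol.
The closest candidate here is a hydroxyl group (-OH), but the -OH is on an aliphatic carbon, not an aromatic c. No other fragment satisfies the full query, so there is no match.

No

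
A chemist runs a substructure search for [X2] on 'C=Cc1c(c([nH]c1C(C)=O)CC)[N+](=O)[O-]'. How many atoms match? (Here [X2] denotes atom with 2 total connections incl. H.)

0

The query [X2] means: any atom with exactly two total connections (bonds + H).
Check the 15 heavy atoms by environment: 1× n (aromatic, X3) → no; 4× c (aromatic, X3) → no; 3× C (X4) → no; 1× N (charge +1, X3) → no; 1× O (charge -1, X1) → no; 2× O (X1) → no; 3× C (X3) → no.
No environment satisfies the query, so 0 matching atoms.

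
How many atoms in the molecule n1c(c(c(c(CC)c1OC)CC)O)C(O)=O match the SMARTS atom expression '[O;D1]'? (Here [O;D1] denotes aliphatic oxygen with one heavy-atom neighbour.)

3

Check the 16 heavy atoms by environment: 1× n (aromatic, D2) → no; 5× c (aromatic, D3) → no; 2× C (D2) → no; 3× C (D1) → no; 1× O (D2) → no; 1× C (D3) → no; 3× O (D1) → match.
That gives 3 matching atoms.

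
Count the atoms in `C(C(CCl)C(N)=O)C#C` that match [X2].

Check the 9 heavy atoms by environment: 3× C (X4) → no; 2× C (X2) → match; 1× C (X3) → no; 1× O (X1) → no; 1× N (X3) → no; 1× Cl (X1) → no.
That gives 2 matching atoms.

2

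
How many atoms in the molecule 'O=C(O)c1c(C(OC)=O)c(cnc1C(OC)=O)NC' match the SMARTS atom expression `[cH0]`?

The query [cH0] means: aromatic carbon with no attached hydrogen (substituted or ring-fusion).
Check the 19 heavy atoms by environment: 1× n (aromatic, H0) → no; 4× c (aromatic, H0) → match; 1× c (aromatic, H1) → no; 3× C (H0) → no; 5× O (H0) → no; 1× O (H1) → no; 1× N (H1) → no; 3× C (H3) → no.
That gives 4 matching atoms.

4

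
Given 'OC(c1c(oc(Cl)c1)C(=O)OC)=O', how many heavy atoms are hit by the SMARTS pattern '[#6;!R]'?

The query [#6;!R] means: carbon not in any ring.
Check the 13 heavy atoms by environment: 1× o (aromatic, in 5-ring) → no; 4× c (aromatic, in 5-ring) → no; 3× C (acyclic) → match; 4× O (acyclic) → no; 1× Cl (acyclic) → no.
That gives 3 matching atoms.

3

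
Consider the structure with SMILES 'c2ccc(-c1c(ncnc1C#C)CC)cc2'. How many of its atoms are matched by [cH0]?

4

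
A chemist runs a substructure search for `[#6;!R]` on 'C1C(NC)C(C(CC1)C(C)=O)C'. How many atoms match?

4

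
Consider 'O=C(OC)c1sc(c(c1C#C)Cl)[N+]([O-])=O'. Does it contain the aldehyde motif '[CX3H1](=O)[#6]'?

The pattern [CX3H1](=O)[#6] describes an sp2 carbon with one H, double-bonded to O and single-bonded to carbon — an aldehyde.
The closest candidate here is a methyl-ester group (-C(=O)OCH3), but the carbonyl carbon has H0, not H1. No other fragment satisfies the full query, so there is no match.

No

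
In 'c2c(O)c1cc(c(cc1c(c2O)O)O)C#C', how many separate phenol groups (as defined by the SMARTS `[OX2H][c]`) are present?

[OX2H][c] is the SMARTS for a phenol: a hydroxyl oxygen attached to an aromatic carbon.
The molecule carries 4 separate instances of a hydroxyl group (-OH) meeting every constraint; each maps to a distinct set of atoms, giving 4 matches.

4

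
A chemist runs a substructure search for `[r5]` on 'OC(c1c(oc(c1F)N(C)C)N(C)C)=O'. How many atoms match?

5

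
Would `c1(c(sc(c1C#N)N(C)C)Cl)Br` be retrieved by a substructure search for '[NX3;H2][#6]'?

No

The pattern [NX3;H2][#6] describes a trivalent nitrogen with two H attached to carbon — a primary amine.
The closest candidate here is a nitrile (-C#N), but the nitrogen is NX1 (triple-bonded), not NX3 with two H. No other fragment satisfies the full query, so there is no match.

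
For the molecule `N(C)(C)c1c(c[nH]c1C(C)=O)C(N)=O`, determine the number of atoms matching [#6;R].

The query [#6;R] means: carbon that is part of a ring.
Check the 14 heavy atoms by environment: 1× n (aromatic, in 5-ring) → no; 4× c (aromatic, in 5-ring) → match; 5× C (acyclic) → no; 2× O (acyclic) → no; 2× N (acyclic) → no.
That gives 4 matching atoms.

4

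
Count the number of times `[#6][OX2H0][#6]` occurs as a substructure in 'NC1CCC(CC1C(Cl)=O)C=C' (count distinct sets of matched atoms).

0

[#6][OX2H0][#6] is the SMARTS for an ether: an aliphatic oxygen bridging two carbons with no H on the oxygen.
No fragment in the molecule satisfies every constraint, giving 0 matches.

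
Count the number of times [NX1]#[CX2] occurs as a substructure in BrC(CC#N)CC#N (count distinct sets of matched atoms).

2

[NX1]#[CX2] is the SMARTS for a nitrile: a nitrogen triple-bonded to a two-connected carbon.
The molecule carries 2 separate instances of a nitrile (-C#N) meeting every constraint; each maps to a distinct set of atoms, giving 2 matches.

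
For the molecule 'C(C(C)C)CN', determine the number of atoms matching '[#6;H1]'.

1

Check the 6 heavy atoms by environment: 2× C (H2) → no; 1× C (H1) → match; 2× C (H3) → no; 1× N (H2) → no.
That gives 1 matching atom.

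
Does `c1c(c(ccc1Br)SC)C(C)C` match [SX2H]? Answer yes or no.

The pattern [SX2H] describes an aliphatic sulfur with two connections, one being H — a thiol.
The closest candidate here is a methylthio ether (-SCH3), but the sulfur has H0 (bonded to two carbons), not H1. No other fragment satisfies the full query, so there is no match.

No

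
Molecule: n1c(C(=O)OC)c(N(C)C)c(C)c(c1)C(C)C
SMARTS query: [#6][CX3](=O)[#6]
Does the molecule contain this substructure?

No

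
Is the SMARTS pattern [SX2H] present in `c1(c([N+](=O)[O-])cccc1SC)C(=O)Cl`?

No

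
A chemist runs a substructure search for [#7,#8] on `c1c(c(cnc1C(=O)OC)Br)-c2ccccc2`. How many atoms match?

The query [#7,#8] means: nitrogen or oxygen (comma = OR).
Check the 17 heavy atoms by environment: 1× n (aromatic) → match; 11× c (aromatic) → no; 2× C → no; 2× O → match; 1× Br → no.
Summing the matching environments: 1 + 2 = 3 matching atoms.

3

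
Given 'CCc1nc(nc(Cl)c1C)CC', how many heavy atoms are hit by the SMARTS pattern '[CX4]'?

Check the 12 heavy atoms by environment: 2× n (aromatic, X2) → no; 4× c (aromatic, X3) → no; 1× Cl (X1) → no; 5× C (X4) → match.
That gives 5 matching atoms.

5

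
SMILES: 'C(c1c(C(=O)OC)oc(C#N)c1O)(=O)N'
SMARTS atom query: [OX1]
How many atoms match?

2

The query [OX1] means: aliphatic oxygen with one total connection — typically a carbonyl =O or an oxide.
Check the 15 heavy atoms by environment: 1× o (aromatic, X2) → no; 4× c (aromatic, X3) → no; 1× C (X2) → no; 1× N (X1) → no; 2× C (X3) → no; 2× O (X1) → match; 1× N (X3) → no; 2× O (X2) → no; 1× C (X4) → no.
That gives 2 matching atoms.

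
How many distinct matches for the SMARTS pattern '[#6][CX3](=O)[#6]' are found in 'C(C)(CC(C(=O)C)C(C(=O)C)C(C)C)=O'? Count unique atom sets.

[#6][CX3](=O)[#6] is the SMARTS for a ketone: a carbonyl carbon (no H) flanked by two carbons.
The molecule carries 3 separate instances of an acetyl/ketone group (-C(=O)CH3) meeting every constraint; each maps to a distinct set of atoms, giving 3 matches.

3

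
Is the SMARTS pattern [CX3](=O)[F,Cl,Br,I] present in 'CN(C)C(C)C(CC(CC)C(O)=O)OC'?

The pattern [CX3](=O)[F,Cl,Br,I] describes a carbonyl carbon bonded to a halogen — an acyl halide.
The closest candidate here is a carboxylic acid group (-C(=O)OH), but the carbonyl is bonded to -OH, not to a halogen. No other fragment satisfies the full query, so there is no match.

No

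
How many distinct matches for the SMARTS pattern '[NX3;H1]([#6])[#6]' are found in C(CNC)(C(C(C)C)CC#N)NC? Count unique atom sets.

[NX3;H1]([#6])[#6] is the SMARTS for a secondary amine: a trivalent nitrogen with one H, bonded to two carbons.
The molecule carries 2 separate instances of an N-methylamino group (-NHCH3) meeting every constraint; each maps to a distinct set of atoms, giving 2 matches.

2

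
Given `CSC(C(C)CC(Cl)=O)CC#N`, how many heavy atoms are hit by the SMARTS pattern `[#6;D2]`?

3

The query [#6;D2] means: any carbon bonded to exactly two heavy atoms.
Check the 12 heavy atoms by environment: 3× C (D2) → match; 3× C (D3) → no; 2× C (D1) → no; 1× S (D2) → no; 1× N (D1) → no; 1× O (D1) → no; 1× Cl (D1) → no.
That gives 3 matching atoms.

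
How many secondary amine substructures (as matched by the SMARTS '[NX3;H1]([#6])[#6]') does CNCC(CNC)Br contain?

2

[NX3;H1]([#6])[#6] is the SMARTS for a secondary amine: a trivalent nitrogen with one H, bonded to two carbons.
The molecule carries 2 separate instances of an N-methylamino group (-NHCH3) meeting every constraint; each maps to a distinct set of atoms, giving 2 matches.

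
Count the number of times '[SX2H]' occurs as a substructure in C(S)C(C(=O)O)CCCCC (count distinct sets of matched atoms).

1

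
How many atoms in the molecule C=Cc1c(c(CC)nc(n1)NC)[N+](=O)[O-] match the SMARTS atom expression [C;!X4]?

The query [C;!X4] means: aliphatic carbon that does not have four total connections.
Check the 15 heavy atoms by environment: 2× n (aromatic, X2) → no; 4× c (aromatic, X3) → no; 1× N (charge +1, X3) → no; 1× O (charge -1, X1) → no; 1× O (X1) → no; 1× N (X3) → no; 3× C (X4) → no; 2× C (X3) → match.
That gives 2 matching atoms.

2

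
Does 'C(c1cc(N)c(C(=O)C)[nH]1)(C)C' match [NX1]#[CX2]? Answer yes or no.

The pattern [NX1]#[CX2] describes a nitrogen triple-bonded to a two-connected carbon — a nitrile.
The closest candidate here is a primary amino group (-NH2), but the nitrogen is NX3 (three connections), not NX1 triple-bonded. No other fragment satisfies the full query, so there is no match.

No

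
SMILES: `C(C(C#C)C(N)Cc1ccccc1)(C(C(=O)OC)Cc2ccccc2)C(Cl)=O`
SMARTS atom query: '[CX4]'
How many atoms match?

7

The query [CX4] means: C with X4: aliphatic carbon with exactly 4 total connections (bonds + H).
Check the 28 heavy atoms by environment: 7× C (X4) → match; 2× C (X3) → no; 2× O (X1) → no; 1× Cl (X1) → no; 1× O (X2) → no; 2× C (X2) → no; 12× c (aromatic, X3) → no; 1× N (X3) → no.
That gives 7 matching atoms.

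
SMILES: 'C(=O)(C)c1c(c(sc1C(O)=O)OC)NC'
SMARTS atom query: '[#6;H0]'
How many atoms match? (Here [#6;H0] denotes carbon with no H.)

6

The query [#6;H0] means: any carbon with no attached hydrogen.
Check the 15 heavy atoms by environment: 1× s (aromatic, H0) → no; 4× c (aromatic, H0) → match; 2× C (H0) → match; 3× O (H0) → no; 1× O (H1) → no; 3× C (H3) → no; 1× N (H1) → no.
Summing the matching environments: 4 + 2 = 6 matching atoms.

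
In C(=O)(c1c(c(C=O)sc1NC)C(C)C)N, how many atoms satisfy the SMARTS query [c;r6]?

The query [c;r6] means: aromatic carbon that belongs to a six-membered ring.
Check the 15 heavy atoms by environment: 1× s (aromatic, in 5-ring) → no; 4× c (aromatic, in 5-ring) → no; 6× C (acyclic) → no; 2× O (acyclic) → no; 2× N (acyclic) → no.
No environment satisfies the query, so 0 matching atoms.

0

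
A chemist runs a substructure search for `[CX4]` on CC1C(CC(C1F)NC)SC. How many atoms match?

The query [CX4] means: C with X4: aliphatic carbon with exactly 4 total connections (bonds + H).
Check the 11 heavy atoms by environment: 8× C (X4) → match; 1× N (X3) → no; 1× S (X2) → no; 1× F (X1) → no.
That gives 8 matching atoms.

8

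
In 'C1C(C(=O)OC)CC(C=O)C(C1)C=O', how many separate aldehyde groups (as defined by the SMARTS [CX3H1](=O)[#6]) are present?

2

[CX3H1](=O)[#6] is the SMARTS for an aldehyde: an sp2 carbon with one H, double-bonded to O and single-bonded to carbon.
The molecule carries 2 separate instances of an aldehyde (-CHO) meeting every constraint; each maps to a distinct set of atoms, giving 2 matches.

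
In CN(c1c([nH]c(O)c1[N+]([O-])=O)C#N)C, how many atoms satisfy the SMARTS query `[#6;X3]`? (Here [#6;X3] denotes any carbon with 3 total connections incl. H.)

4

The query [#6;X3] means: any carbon (aromatic or not) with three total connections.
Check the 14 heavy atoms by environment: 1× n (aromatic, X3) → no; 4× c (aromatic, X3) → match; 1× N (charge +1, X3) → no; 1× O (charge -1, X1) → no; 1× O (X1) → no; 1× N (X3) → no; 2× C (X4) → no; 1× O (X2) → no; 1× C (X2) → no; 1× N (X1) → no.
That gives 4 matching atoms.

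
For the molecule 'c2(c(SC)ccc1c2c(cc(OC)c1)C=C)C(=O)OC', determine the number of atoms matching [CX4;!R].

3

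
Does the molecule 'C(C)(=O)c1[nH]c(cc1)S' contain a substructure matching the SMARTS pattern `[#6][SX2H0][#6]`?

The pattern [#6][SX2H0][#6] describes an aliphatic sulfur bridging two carbons with no H on the sulfur — a thioether.
The closest candidate here is a thiol (-SH), but the sulfur has H1, not H0 bridging two carbons. No other fragment satisfies the full query, so there is no match.

No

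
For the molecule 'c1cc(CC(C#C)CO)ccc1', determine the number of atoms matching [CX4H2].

The query [CX4H2] means: sp3 carbon (X4) with exactly two hydrogens.
Check the 12 heavy atoms by environment: 2× C (H2, X4) → match; 1× C (H1, X4) → no; 1× O (H1, X2) → no; 1× c (aromatic, H0, X3) → no; 5× c (aromatic, H1, X3) → no; 1× C (H0, X2) → no; 1× C (H1, X2) → no.
That gives 2 matching atoms.

2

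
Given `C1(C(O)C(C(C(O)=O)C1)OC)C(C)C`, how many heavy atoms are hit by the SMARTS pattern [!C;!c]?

The query [!C;!c] means: neither aliphatic nor aromatic carbon — same as [!#6].
Check the 14 heavy atoms by environment: 10× C → no; 4× O → match.
That gives 4 matching atoms.

4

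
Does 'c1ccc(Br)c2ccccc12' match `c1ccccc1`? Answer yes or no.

Yes

The pattern c1ccccc1 describes six aromatic carbons in a ring — a benzene ring.
The required atom environment is present in the molecule, so the pattern matches.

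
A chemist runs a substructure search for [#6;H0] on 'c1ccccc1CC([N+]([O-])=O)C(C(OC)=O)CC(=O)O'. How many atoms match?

3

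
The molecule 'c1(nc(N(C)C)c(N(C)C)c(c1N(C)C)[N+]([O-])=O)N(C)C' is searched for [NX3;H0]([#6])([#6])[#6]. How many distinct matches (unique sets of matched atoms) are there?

[NX3;H0]([#6])([#6])[#6] is the SMARTS for a tertiary amine: a trivalent nitrogen with no H, bonded to three carbons.
The molecule carries 4 separate instances of a dimethylamino group (-N(CH3)2) meeting every constraint; each maps to a distinct set of atoms, giving 4 matches.

4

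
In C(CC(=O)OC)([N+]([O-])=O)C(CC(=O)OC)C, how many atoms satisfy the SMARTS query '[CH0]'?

2

The query [CH0] means: aliphatic carbon with no attached hydrogen.
Check the 16 heavy atoms by environment: 2× C (H2) → no; 2× C (H1) → no; 2× C (H0) → match; 5× O (H0) → no; 3× C (H3) → no; 1× N (charge +1, H0) → no; 1× O (charge -1, H0) → no.
That gives 2 matching atoms.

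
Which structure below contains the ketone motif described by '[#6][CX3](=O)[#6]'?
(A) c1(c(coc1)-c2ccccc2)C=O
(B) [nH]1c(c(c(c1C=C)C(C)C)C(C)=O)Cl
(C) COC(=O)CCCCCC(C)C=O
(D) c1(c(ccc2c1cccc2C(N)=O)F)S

B

[#6][CX3](=O)[#6] describes a carbonyl carbon (no H) flanked by two carbons (a ketone).
(A) has an aldehyde (-CHO) but the carbonyl carbon has H1, so it is not flanked by two carbons.
(B) contains an acetyl/ketone group (-C(=O)CH3), which satisfies every atom and bond constraint.
(C) has an aldehyde (-CHO) but the carbonyl carbon has H1, so it is not flanked by two carbons.
(D) has a primary amide (-C(=O)NH2) but one neighbour of the carbonyl carbon is N, not C.
So the answer is (B).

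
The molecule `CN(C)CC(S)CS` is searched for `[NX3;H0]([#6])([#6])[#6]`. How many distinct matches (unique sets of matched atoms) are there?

1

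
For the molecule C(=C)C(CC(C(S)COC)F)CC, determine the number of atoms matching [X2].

2

The query [X2] means: any atom with exactly two total connections (bonds + H).
Check the 13 heavy atoms by environment: 8× C (X4) → no; 1× O (X2) → match; 1× F (X1) → no; 2× C (X3) → no; 1× S (X2) → match.
Summing the matching environments: 1 + 1 = 2 matching atoms.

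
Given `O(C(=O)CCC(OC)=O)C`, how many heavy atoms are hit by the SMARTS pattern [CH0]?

2

The query [CH0] means: aliphatic carbon with no attached hydrogen.
Check the 10 heavy atoms by environment: 2× C (H2) → no; 2× C (H0) → match; 4× O (H0) → no; 2× C (H3) → no.
That gives 2 matching atoms.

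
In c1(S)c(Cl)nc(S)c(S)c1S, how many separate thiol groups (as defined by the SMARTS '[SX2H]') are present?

[SX2H] is the SMARTS for a thiol: an aliphatic sulfur with two connections, one being H.
The molecule carries 4 separate instances of a thiol (-SH) meeting every constraint; each maps to a distinct set of atoms, giving 4 matches.

4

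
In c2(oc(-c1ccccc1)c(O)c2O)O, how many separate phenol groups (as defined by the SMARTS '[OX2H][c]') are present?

3

[OX2H][c] is the SMARTS for a phenol: a hydroxyl oxygen attached to an aromatic carbon.
The molecule carries 3 separate instances of a hydroxyl group (-OH) meeting every constraint; each maps to a distinct set of atoms, giving 3 matches.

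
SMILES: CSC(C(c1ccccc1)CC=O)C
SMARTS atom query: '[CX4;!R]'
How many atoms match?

5

The query [CX4;!R] means: aliphatic carbon with four total connections, not in a ring.
Check the 14 heavy atoms by environment: 5× C (X4, acyclic) → match; 1× C (X3, acyclic) → no; 1× O (X1, acyclic) → no; 1× S (X2, acyclic) → no; 6× c (aromatic, X3, in 6-ring) → no.
That gives 5 matching atoms.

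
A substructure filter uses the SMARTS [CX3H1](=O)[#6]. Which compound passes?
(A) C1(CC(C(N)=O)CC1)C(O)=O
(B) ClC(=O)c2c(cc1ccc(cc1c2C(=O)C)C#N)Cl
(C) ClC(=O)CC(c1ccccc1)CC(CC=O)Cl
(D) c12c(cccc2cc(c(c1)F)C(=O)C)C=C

C

[CX3H1](=O)[#6] describes an sp2 carbon with one H, double-bonded to O and single-bonded to carbon (an aldehyde).
(A) has a carboxylic acid group (-C(=O)OH) but the carbonyl carbon has H0 and is bonded to O, not H1.
(B) has an acetyl/ketone group (-C(=O)CH3) but the carbonyl carbon has H0 (two carbon neighbours), not H1.
(C) contains an aldehyde (-CHO), which satisfies every atom and bond constraint.
(D) has an acetyl/ketone group (-C(=O)CH3) but the carbonyl carbon has H0 (two carbon neighbours), not H1.
So the answer is (C).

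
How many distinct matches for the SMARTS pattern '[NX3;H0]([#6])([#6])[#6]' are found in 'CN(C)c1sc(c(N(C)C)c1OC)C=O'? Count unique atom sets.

[NX3;H0]([#6])([#6])[#6] is the SMARTS for a tertiary amine: a trivalent nitrogen with no H, bonded to three carbons.
The molecule carries 2 separate instances of a dimethylamino group (-N(CH3)2) meeting every constraint; each maps to a distinct set of atoms, giving 2 matches.

2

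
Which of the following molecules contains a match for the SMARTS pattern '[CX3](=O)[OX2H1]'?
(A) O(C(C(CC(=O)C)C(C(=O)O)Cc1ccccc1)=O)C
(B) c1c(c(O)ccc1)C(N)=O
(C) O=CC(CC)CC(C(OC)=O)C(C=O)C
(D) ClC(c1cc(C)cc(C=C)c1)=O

[CX3](=O)[OX2H1] describes an sp2 carbon double-bonded to O and single-bonded to an -OH oxygen (a carboxylic acid).
(A) contains a carboxylic acid group (-C(=O)OH), which satisfies every atom and bond constraint.
(B) has a primary amide (-C(=O)NH2) but the carbonyl is bonded to N, not to an -OH oxygen.
(C) has a methyl-ester group (-C(=O)OCH3) but the singly-bonded O has no H (OX2H0, not OX2H1).
(D) has an acyl chloride (-C(=O)Cl) but the carbonyl is bonded to Cl, not to an -OH oxygen.
So the answer is (A).

A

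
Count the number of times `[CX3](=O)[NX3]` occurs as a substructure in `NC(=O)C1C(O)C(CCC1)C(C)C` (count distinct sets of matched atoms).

[CX3](=O)[NX3] is the SMARTS for an amide: a carbonyl carbon bonded to a trivalent nitrogen.
Exactly one fragment in the molecule meets all constraints, giving 1 match.

1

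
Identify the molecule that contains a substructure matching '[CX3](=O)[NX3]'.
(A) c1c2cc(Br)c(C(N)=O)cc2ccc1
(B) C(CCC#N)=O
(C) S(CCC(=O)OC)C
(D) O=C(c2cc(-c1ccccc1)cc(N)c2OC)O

[CX3](=O)[NX3] describes a carbonyl carbon bonded to a trivalent nitrogen (an amide).
(A) contains a primary amide (-C(=O)NH2), which satisfies every atom and bond constraint.
(B) has a nitrile (-C#N) but the nitrile N is NX1 (triple-bonded), not NX3.
(C) has a methyl-ester group (-C(=O)OCH3) but the carbonyl is bonded to O, not to an NX3 nitrogen.
(D) has a carboxylic acid group (-C(=O)OH) but the carbonyl is bonded to O, not to an NX3 nitrogen.
So the answer is (A).

A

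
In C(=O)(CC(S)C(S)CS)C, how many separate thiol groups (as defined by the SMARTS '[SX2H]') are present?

[SX2H] is the SMARTS for a thiol: an aliphatic sulfur with two connections, one being H.
The molecule carries 3 separate instances of a thiol (-SH) meeting every constraint; each maps to a distinct set of atoms, giving 3 matches.

3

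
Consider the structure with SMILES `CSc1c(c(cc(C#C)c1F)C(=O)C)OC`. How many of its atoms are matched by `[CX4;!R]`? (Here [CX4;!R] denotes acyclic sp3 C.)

3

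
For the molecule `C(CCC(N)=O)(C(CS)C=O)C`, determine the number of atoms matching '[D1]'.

The query [D1] means: atom with exactly one heavy-atom neighbour (degree 1).
Check the 12 heavy atoms by environment: 4× C (D2) → no; 3× C (D3) → no; 2× O (D1) → match; 1× S (D1) → match; 1× N (D1) → match; 1× C (D1) → match.
Summing the matching environments: 2 + 1 + 1 + 1 = 5 matching atoms.

5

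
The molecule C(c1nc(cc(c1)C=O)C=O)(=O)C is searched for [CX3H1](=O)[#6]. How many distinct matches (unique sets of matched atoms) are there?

2

[CX3H1](=O)[#6] is the SMARTS for an aldehyde: an sp2 carbon with one H, double-bonded to O and single-bonded to carbon.
The molecule carries 2 separate instances of an aldehyde (-CHO) meeting every constraint; each maps to a distinct set of atoms, giving 2 matches.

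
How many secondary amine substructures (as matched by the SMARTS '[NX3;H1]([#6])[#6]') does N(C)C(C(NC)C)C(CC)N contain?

2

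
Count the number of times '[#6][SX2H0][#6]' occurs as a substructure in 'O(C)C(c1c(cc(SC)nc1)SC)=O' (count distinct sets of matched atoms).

[#6][SX2H0][#6] is the SMARTS for a thioether: an aliphatic sulfur bridging two carbons with no H on the sulfur.
The molecule carries 2 separate instances of a methylthio ether (-SCH3) meeting every constraint; each maps to a distinct set of atoms, giving 2 matches.

2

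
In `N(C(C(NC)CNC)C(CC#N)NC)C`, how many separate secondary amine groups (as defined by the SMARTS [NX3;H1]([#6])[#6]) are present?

4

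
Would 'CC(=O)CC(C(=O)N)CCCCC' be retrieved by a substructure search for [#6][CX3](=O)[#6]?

The pattern [#6][CX3](=O)[#6] describes a carbonyl carbon (no H) flanked by two carbons — a ketone.
The molecule carries an acetyl/ketone group (-C(=O)CH3), whose atoms satisfy every constraint of the query, so the pattern matches.

Yes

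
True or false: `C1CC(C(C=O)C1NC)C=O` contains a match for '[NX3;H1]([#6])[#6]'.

The pattern [NX3;H1]([#6])[#6] describes a trivalent nitrogen with one H, bonded to two carbons — a secondary amine.
The molecule carries an N-methylamino group (-NHCH3), whose atoms satisfy every constraint of the query, so the pattern matches.

True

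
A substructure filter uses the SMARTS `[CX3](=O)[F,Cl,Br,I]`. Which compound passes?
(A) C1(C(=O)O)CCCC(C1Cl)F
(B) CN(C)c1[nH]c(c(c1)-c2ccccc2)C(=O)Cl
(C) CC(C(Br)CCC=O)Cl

B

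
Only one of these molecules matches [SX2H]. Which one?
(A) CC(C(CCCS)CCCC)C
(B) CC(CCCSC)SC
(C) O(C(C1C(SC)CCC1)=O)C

[SX2H] describes an aliphatic sulfur with two connections, one being H (a thiol).
(A) contains a thiol (-SH), which satisfies every atom and bond constraint.
(B) has a methylthio ether (-SCH3) but the sulfur has H0 (bonded to two carbons), not H1.
(C) has a methylthio ether (-SCH3) but the sulfur has H0 (bonded to two carbons), not H1.
So the answer is (A).

A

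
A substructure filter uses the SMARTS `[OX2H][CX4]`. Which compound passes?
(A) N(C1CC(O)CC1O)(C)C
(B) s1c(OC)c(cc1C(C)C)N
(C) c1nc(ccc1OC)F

A

[OX2H][CX4] describes a hydroxyl oxygen bound to an sp3 (X4) carbon (an aliphatic alcohol).
(A) contains a hydroxyl group (-OH), which satisfies every atom and bond constraint.
(B) has a methoxy ether (-OCH3) but the oxygen has H0 (ether), not H1.
(C) has a methoxy ether (-OCH3) but the oxygen has H0 (ether), not H1.
So the answer is (A).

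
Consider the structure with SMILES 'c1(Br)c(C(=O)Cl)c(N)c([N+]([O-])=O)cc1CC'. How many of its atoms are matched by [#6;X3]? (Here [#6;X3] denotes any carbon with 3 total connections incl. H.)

Check the 16 heavy atoms by environment: 6× c (aromatic, X3) → match; 1× Br (X1) → no; 1× N (charge +1, X3) → no; 1× O (charge -1, X1) → no; 2× O (X1) → no; 2× C (X4) → no; 1× N (X3) → no; 1× C (X3) → match; 1× Cl (X1) → no.
Summing the matching environments: 6 + 1 = 7 matching atoms.

7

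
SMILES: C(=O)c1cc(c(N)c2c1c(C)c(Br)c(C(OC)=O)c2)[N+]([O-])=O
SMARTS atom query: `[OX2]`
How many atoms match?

The query [OX2] means: aliphatic oxygen with two total connections — ether, hydroxyl, or ester single-bond O.
Check the 22 heavy atoms by environment: 10× c (aromatic, X3) → no; 1× Br (X1) → no; 1× N (X3) → no; 2× C (X4) → no; 2× C (X3) → no; 3× O (X1) → no; 1× N (charge +1, X3) → no; 1× O (charge -1, X1) → no; 1× O (X2) → match.
That gives 1 matching atom.

1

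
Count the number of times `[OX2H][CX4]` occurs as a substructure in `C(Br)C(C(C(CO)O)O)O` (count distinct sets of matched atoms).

4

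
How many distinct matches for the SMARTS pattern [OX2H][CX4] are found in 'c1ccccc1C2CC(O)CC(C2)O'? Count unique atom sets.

2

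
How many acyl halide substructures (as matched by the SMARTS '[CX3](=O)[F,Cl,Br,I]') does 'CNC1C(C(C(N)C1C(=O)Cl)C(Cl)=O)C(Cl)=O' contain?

3

[CX3](=O)[F,Cl,Br,I] is the SMARTS for an acyl halide: a carbonyl carbon bonded to a halogen.
The molecule carries 3 separate instances of an acyl chloride (-C(=O)Cl) meeting every constraint; each maps to a distinct set of atoms, giving 3 matches.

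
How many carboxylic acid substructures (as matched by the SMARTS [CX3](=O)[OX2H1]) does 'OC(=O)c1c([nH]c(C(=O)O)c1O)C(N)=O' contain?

[CX3](=O)[OX2H1] is the SMARTS for a carboxylic acid: an sp2 carbon double-bonded to O and single-bonded to an -OH oxygen.
The molecule carries 2 separate instances of a carboxylic acid group (-C(=O)OH) meeting every constraint; each maps to a distinct set of atoms, giving 2 matches.

2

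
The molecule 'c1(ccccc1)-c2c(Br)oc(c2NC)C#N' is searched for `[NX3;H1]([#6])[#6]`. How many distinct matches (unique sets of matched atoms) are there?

1

[NX3;H1]([#6])[#6] is the SMARTS for a secondary amine: a trivalent nitrogen with one H, bonded to two carbons.
Exactly one fragment in the molecule meets all constraints, giving 1 match.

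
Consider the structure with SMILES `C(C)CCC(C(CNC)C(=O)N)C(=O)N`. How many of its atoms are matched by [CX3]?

The query [CX3] means: C with X3: aliphatic carbon with exactly 3 total connections.
Check the 15 heavy atoms by environment: 8× C (X4) → no; 2× C (X3) → match; 2× O (X1) → no; 3× N (X3) → no.
That gives 2 matching atoms.

2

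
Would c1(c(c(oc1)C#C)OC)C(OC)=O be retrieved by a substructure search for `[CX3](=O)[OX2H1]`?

No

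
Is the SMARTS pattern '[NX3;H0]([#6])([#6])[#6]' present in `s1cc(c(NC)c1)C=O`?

No

The pattern [NX3;H0]([#6])([#6])[#6] describes a trivalent nitrogen with no H, bonded to three carbons — a tertiary amine.
The closest candidate here is an N-methylamino group (-NHCH3), but the nitrogen still has one H (H1), not H0. No other fragment satisfies the full query, so there is no match.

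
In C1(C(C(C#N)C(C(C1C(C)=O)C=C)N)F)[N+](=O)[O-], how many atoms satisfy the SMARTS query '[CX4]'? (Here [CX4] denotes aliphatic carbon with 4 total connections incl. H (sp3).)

Check the 18 heavy atoms by environment: 7× C (X4) → match; 1× N (charge +1, X3) → no; 1× O (charge -1, X1) → no; 2× O (X1) → no; 1× F (X1) → no; 1× N (X3) → no; 3× C (X3) → no; 1× C (X2) → no; 1× N (X1) → no.
That gives 7 matching atoms.

7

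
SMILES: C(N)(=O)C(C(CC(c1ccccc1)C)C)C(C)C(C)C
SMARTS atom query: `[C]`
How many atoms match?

12

Check the 20 heavy atoms by environment: 12× C → match; 6× c (aromatic) → no; 1× O → no; 1× N → no.
That gives 12 matching atoms.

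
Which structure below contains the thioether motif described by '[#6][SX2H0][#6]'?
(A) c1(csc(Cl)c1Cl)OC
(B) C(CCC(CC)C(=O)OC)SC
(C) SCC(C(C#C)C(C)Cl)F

B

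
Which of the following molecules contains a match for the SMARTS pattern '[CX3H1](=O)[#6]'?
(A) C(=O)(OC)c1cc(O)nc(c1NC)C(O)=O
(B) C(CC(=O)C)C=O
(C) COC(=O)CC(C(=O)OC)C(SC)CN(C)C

B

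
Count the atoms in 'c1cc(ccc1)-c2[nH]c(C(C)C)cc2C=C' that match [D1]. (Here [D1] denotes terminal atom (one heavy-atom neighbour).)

3

The query [D1] means: atom with exactly one heavy-atom neighbour (degree 1).
Check the 16 heavy atoms by environment: 1× n (aromatic, D2) → no; 4× c (aromatic, D3) → no; 6× c (aromatic, D2) → no; 1× C (D3) → no; 3× C (D1) → match; 1× C (D2) → no.
That gives 3 matching atoms.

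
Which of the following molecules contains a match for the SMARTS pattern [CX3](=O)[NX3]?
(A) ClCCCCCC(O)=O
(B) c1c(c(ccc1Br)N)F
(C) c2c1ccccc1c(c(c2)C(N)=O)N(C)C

C

[CX3](=O)[NX3] describes a carbonyl carbon bonded to a trivalent nitrogen (an amide).
(A) has a carboxylic acid group (-C(=O)OH) but the carbonyl is bonded to O, not to an NX3 nitrogen.
(B) has a primary amino group (-NH2) but the -NH2 is not attached to a carbonyl carbon.
(C) contains a primary amide (-C(=O)NH2), which satisfies every atom and bond constraint.
So the answer is (C).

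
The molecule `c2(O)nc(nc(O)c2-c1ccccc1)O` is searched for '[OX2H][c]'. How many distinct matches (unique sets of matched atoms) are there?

3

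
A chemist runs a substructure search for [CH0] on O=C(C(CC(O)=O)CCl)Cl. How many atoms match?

2

The query [CH0] means: aliphatic carbon with no attached hydrogen.
Check the 10 heavy atoms by environment: 2× C (H2) → no; 1× C (H1) → no; 2× Cl (H0) → no; 2× C (H0) → match; 2× O (H0) → no; 1× O (H1) → no.
That gives 2 matching atoms.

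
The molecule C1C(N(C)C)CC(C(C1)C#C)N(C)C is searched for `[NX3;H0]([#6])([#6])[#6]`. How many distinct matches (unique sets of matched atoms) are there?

2

[NX3;H0]([#6])([#6])[#6] is the SMARTS for a tertiary amine: a trivalent nitrogen with no H, bonded to three carbons.
The molecule carries 2 separate instances of a dimethylamino group (-N(CH3)2) meeting every constraint; each maps to a distinct set of atoms, giving 2 matches.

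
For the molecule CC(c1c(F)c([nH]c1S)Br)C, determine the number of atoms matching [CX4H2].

0

The query [CX4H2] means: sp3 carbon (X4) with exactly two hydrogens.
Check the 11 heavy atoms by environment: 1× n (aromatic, H1, X3) → no; 4× c (aromatic, H0, X3) → no; 1× Br (H0, X1) → no; 1× S (H1, X2) → no; 1× C (H1, X4) → no; 2× C (H3, X4) → no; 1× F (H0, X1) → no.
No environment satisfies the query, so 0 matching atoms.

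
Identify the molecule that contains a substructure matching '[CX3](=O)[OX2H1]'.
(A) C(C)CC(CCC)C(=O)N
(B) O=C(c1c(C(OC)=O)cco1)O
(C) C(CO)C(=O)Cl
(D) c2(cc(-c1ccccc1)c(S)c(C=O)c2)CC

B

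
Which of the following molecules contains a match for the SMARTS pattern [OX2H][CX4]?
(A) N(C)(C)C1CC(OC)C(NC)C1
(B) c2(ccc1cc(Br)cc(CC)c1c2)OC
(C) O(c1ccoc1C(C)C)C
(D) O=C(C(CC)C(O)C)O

[OX2H][CX4] describes a hydroxyl oxygen bound to an sp3 (X4) carbon (an aliphatic alcohol).
(A) has a methoxy ether (-OCH3) but the oxygen has H0 (ether), not H1.
(B) has a methoxy ether (-OCH3) but the oxygen has H0 (ether), not H1.
(C) has a methoxy ether (-OCH3) but the oxygen has H0 (ether), not H1.
(D) contains a hydroxyl group (-OH), which satisfies every atom and bond constraint.
So the answer is (D).

D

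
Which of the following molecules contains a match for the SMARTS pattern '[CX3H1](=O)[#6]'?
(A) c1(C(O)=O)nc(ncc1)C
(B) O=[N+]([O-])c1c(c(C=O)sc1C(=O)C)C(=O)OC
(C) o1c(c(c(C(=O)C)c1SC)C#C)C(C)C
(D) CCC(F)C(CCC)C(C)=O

[CX3H1](=O)[#6] describes an sp2 carbon with one H, double-bonded to O and single-bonded to carbon (an aldehyde).
(A) has a carboxylic acid group (-C(=O)OH) but the carbonyl carbon has H0 and is bonded to O, not H1.
(B) contains an aldehyde (-CHO), which satisfies every atom and bond constraint.
(C) has an acetyl/ketone group (-C(=O)CH3) but the carbonyl carbon has H0 (two carbon neighbours), not H1.
(D) has an acetyl/ketone group (-C(=O)CH3) but the carbonyl carbon has H0 (two carbon neighbours), not H1.
So the answer is (B).

B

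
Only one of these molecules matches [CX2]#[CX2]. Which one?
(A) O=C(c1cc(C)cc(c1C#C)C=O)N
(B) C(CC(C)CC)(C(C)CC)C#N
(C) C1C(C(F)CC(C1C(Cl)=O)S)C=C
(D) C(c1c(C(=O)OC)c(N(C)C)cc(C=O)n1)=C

[CX2]#[CX2] describes a carbon-carbon triple bond (an alkyne).
(A) contains an ethynyl group (-C#CH), which satisfies every atom and bond constraint.
(B) has a nitrile (-C#N) but the triple bond is C#N, not C#C.
(C) has a vinyl group (-CH=CH2) but the C=C is a double bond; both carbons are CX3, not CX2.
(D) has a vinyl group (-CH=CH2) but the C=C is a double bond; both carbons are CX3, not CX2.
So the answer is (A).

A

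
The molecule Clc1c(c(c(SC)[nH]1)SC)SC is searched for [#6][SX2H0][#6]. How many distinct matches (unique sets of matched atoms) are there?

[#6][SX2H0][#6] is the SMARTS for a thioether: an aliphatic sulfur bridging two carbons with no H on the sulfur.
The molecule carries 3 separate instances of a methylthio ether (-SCH3) meeting every constraint; each maps to a distinct set of atoms, giving 3 matches.

3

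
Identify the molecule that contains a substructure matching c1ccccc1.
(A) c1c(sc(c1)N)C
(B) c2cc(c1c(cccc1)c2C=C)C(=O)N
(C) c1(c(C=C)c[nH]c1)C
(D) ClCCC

B

c1ccccc1 describes six aromatic carbons in a ring (a benzene ring).
(A) has a methyl group (-CH3) but no six-membered all-carbon aromatic ring is present.
(B) contains the required atom environment, so the pattern matches.
(C) has a methyl group (-CH3) but no six-membered all-carbon aromatic ring is present.
(D) has a methyl group (-CH3) but no six-membered all-carbon aromatic ring is present.
So the answer is (B).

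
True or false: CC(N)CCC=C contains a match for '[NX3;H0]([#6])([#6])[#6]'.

The pattern [NX3;H0]([#6])([#6])[#6] describes a trivalent nitrogen with no H, bonded to three carbons — a tertiary amine.
The closest candidate here is a primary amino group (-NH2), but the nitrogen has H2, not H0 with three carbons. No other fragment satisfies the full query, so there is no match.

False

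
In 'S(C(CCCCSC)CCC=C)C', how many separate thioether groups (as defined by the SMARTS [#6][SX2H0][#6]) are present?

2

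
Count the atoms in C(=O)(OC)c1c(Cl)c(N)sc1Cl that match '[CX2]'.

The query [CX2] means: C with X2: aliphatic carbon with exactly 2 total connections.
Check the 12 heavy atoms by environment: 1× s (aromatic, X2) → no; 4× c (aromatic, X3) → no; 1× N (X3) → no; 2× Cl (X1) → no; 1× C (X3) → no; 1× O (X1) → no; 1× O (X2) → no; 1× C (X4) → no.
No environment satisfies the query, so 0 matching atoms.

0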